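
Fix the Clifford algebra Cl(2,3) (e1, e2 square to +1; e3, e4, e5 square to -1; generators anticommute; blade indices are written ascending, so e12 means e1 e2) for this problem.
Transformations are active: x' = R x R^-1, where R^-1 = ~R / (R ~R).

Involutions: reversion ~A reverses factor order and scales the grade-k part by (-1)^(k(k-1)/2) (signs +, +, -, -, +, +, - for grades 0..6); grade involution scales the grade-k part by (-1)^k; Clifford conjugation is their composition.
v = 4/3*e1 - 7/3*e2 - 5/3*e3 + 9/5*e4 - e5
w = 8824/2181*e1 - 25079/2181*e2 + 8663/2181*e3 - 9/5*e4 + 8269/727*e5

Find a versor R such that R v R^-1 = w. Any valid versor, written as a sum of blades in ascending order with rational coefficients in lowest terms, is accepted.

Sketch: the shared square 46/225 makes R = v + w = 11732/2181*e1 - 10056/727*e2 + 1676/727*e3 + 7542/727*e5 the natural versor; its sandwich fixes that direction, negates (v - w)/2, and sends v to w.
Answer: 11732/2181*e1 - 10056/727*e2 + 1676/727*e3 + 7542/727*e5


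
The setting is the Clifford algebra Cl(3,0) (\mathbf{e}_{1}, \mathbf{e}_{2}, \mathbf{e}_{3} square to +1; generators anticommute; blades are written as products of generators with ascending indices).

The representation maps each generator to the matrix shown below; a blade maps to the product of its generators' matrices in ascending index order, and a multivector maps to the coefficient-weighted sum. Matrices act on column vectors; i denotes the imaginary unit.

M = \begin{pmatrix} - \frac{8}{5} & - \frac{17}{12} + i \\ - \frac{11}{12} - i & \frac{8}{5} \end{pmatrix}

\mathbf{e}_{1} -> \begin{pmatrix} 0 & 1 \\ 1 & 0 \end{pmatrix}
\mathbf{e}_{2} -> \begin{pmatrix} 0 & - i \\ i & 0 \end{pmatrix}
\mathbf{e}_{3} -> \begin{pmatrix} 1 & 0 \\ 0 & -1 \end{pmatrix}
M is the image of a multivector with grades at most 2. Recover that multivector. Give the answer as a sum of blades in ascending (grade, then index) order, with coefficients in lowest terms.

Method: 1, rho(e_{1}), rho(e_{2}), rho(e_{3}) form a trace-orthogonal basis of the 2x2 complex matrices (tr(X Y) = 2 if X = Y, else 0), so M = m0*1 + m1*rho(e_{1}) + m2*rho(e_{2}) + m3*rho(e_{3}) with m0 = tr(M)/2 = 0, m1 = tr(M rho(e_{1}))/2 = - \frac{7}{6}, m2 = tr(M rho(e_{2}))/2 = -1 - \frac{i}{4}, m3 = tr(M rho(e_{3}))/2 = - \frac{8}{5}.
Multiplying table entries, the bivector images are rho(e_{1} e_{2}) = i*rho(e_{3}), rho(e_{1} e_{3}) = -i*rho(e_{2}), rho(e_{2} e_{3}) = i*rho(e_{1}); with real blade coefficients the real parts of m0..m3 are the coefficients of 1, e_{1}, e_{2}, e_{3} and the imaginary parts give the bivectors (e_{2} e_{3}: Im m1, e_{1} e_{3}: -Im m2, e_{1} e_{2}: Im m3).
Answer: -\frac{7}{6} e_{1} - e_{2} - \frac{8}{5} e_{3} + \frac{1}{4} e_{1} e_{3}


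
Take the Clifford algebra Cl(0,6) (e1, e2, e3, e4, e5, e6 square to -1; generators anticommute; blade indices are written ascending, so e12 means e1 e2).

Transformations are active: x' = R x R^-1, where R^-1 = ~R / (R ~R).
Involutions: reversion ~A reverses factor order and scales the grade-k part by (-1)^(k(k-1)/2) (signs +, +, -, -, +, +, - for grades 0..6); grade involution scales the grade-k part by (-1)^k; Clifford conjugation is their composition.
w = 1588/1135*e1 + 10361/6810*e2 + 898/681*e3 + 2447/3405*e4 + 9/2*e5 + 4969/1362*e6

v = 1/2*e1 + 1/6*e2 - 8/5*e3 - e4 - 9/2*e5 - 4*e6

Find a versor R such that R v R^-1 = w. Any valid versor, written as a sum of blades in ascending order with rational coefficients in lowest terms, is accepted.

R = v + w = 4311/2270*e1 + 1916/1135*e2 - 958/3405*e3 - 958/3405*e4 - 479/1362*e6 works: the equal norms (-36079/900) guarantee its sandwich swaps v into w.
Answer: 4311/2270*e1 + 1916/1135*e2 - 958/3405*e3 - 958/3405*e4 - 479/1362*e6


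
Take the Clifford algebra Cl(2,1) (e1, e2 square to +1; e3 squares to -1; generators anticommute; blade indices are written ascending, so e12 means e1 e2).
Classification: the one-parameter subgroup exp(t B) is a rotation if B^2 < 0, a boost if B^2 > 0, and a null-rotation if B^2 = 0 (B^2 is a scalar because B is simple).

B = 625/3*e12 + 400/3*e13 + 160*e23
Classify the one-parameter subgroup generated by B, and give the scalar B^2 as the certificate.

B^2 term by term: the squares give (625/3)^2*(e12)^2 + (400/3)^2*(e13)^2 + (160)^2*(e23)^2 = 390625/9*(-1) + 160000/9*(+1) + 25600*(+1) = -25 (each basis 2-blade squares to minus the product of its generators' squares); cross terms between blades sharing an index anticommute and cancel. So B^2 = -25.
Answer: rotation, certificate B^2 = -25. Why this suffices: the scalar -25 survives any versor conjugation, so its sign alone determines the class however B is presented.


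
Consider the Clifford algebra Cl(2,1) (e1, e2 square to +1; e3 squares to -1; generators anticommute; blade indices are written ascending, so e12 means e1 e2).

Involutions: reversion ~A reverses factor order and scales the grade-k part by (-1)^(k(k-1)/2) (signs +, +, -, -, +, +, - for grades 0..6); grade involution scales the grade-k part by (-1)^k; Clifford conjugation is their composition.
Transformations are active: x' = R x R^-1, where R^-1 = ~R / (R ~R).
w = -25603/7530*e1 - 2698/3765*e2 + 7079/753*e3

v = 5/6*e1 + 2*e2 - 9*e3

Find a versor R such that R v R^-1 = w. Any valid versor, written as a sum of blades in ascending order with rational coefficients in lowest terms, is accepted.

A norm check does it: q(v) = q(w) = -2747/36, hence R = v + w = -9664/3765*e1 + 4832/3765*e2 + 302/753*e3 realises the map — parallel part kept, (v - w)/2 negated, v carried to w.
Answer: -9664/3765*e1 + 4832/3765*e2 + 302/753*e3


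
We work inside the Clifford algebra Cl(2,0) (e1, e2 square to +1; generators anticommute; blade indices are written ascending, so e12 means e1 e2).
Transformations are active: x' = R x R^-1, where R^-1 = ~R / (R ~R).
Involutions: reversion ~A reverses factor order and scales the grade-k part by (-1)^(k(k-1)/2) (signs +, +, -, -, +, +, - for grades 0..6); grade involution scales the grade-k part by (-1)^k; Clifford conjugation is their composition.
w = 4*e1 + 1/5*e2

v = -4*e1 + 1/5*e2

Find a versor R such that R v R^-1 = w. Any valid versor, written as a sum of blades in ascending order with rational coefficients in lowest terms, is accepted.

Equal squares first: v^2 = w^2 = 401/25. Then v + w = 2/5*e2 is a versor taking v to w, provided it is invertible.
Answer: 2/5*e2


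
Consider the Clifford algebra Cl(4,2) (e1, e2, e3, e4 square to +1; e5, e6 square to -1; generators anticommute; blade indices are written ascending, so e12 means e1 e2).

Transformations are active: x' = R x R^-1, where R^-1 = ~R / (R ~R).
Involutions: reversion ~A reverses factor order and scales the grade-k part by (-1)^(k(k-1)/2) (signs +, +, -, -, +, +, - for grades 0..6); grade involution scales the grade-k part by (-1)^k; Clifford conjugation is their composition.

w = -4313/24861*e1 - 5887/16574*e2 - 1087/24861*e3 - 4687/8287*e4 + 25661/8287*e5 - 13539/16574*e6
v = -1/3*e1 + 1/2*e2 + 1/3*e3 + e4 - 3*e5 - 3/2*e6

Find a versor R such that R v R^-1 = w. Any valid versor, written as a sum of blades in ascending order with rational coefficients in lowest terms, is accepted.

Reasoning: v^2 = w^2 = -88/9 since conjugation preserves the quadratic form; R = v + w = -4200/8287*e1 + 1200/8287*e2 + 2400/8287*e3 + 3600/8287*e4 + 800/8287*e5 - 19200/8287*e6 is then valid when invertible, keeping its own part and reversing (v - w)/2.
Answer: -4200/8287*e1 + 1200/8287*e2 + 2400/8287*e3 + 3600/8287*e4 + 800/8287*e5 - 19200/8287*e6


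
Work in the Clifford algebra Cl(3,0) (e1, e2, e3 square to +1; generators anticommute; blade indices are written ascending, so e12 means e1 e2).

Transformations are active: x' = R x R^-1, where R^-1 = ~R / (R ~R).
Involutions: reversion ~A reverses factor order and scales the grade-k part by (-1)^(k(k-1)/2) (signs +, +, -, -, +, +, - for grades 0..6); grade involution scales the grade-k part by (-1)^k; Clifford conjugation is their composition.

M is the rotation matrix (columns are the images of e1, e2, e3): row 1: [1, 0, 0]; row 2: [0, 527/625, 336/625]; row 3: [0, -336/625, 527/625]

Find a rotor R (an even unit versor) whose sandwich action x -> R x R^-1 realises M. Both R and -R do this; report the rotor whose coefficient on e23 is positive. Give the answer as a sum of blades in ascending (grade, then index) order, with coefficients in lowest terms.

Method: write R = a + b12*e12 + b13*e13 + b23*e23 with a^2 + b12^2 + b13^2 + b23^2 = 1 (so R^-1 = ~R). Expanding the columns R e_j ~R gives tr M = 4a^2 - 1 and, from the antisymmetric part, M21 - M12 = -4a*b12, M13 - M31 = 4a*b13, M32 - M23 = -4a*b23.
Here tr M = 1679/625, so a^2 = (1 + tr M)/4 = 576/625 and a = ±24/25. Taking a = 24/25: M21 - M12 = 0, M13 - M31 = 0, M32 - M23 = -672/625, giving b12 = 0, b13 = 0, b23 = 7/25, i.e. R = 24/25 + 7/25*e23.
Its e23 coefficient is already positive.
Answer: 24/25 + 7/25*e23. Note: both R and -R realise this M (trace 1679/625); the covering map identifies them, and the e23-coefficient sign is the tie-breaker.


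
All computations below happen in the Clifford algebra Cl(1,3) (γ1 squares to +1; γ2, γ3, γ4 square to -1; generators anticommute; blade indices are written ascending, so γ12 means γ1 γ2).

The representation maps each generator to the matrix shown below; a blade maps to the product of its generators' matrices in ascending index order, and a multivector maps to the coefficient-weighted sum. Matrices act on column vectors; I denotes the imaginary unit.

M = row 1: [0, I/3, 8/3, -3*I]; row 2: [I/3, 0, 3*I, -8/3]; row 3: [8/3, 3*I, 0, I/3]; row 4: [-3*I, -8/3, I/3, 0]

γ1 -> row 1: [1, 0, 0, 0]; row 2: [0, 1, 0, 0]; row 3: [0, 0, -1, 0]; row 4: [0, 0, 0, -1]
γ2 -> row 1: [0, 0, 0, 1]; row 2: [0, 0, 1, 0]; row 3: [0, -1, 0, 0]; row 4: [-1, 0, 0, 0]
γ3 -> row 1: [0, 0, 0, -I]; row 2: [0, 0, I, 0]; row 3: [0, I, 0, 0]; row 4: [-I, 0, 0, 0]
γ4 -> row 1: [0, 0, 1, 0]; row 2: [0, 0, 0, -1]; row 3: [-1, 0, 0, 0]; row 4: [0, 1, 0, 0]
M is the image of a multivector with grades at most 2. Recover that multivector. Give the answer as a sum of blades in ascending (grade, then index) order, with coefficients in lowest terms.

Method: the blade images are trace-orthogonal — tr(rho(e_A) rho(e_B)^-1) = 4 if A = B and 0 otherwise — and rho(e_A)^-1 = (e_A)^2 * rho(e_A) with (e_A)^2 = +1 or -1, so the coefficient of e_A in the preimage is (e_A)^2 * tr(M rho(e_A))/4.
Nonzero projections over blades of grade <= 2: γ3: (γ3)^2 = -1, tr(M rho(γ3)) = -12, coefficient 3; γ14: (γ14)^2 = +1, tr(M rho(γ14)) = 32/3, coefficient 8/3; γ34: (γ34)^2 = -1, tr(M rho(γ34)) = 4/3, coefficient -1/3. Every other blade of grade <= 2 projects to 0.
Answer: 3*γ3 + 8/3*γ14 - 1/3*γ34


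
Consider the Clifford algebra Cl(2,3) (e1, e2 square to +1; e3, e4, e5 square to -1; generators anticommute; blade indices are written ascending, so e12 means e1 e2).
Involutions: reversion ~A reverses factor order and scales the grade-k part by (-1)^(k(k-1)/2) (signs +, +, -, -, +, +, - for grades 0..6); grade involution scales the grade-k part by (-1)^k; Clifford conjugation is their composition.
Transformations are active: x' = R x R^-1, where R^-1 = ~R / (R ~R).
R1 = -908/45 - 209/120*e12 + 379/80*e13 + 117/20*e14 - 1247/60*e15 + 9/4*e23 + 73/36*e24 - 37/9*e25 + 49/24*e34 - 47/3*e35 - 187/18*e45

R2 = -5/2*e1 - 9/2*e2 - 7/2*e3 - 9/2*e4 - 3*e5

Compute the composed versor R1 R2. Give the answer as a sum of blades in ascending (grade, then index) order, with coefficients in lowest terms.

Distribute over the terms of R2 (each basis-blade product reordered to ascending indices, repeated generators contracted through their squares):
R1 (-5/2*e1) = 454/9*e1 - 209/48*e2 + 379/32*e3 + 117/8*e4 - 1247/24*e5 - 45/8*e123 - 365/72*e124 + 185/18*e125 - 245/48*e134 + 235/6*e135 + 935/36*e145
R1 (-9/2*e2) = 627/80*e1 + 454/5*e2 + 81/8*e3 + 73/8*e4 - 37/2*e5 + 3411/160*e123 + 1053/40*e124 - 3741/40*e125 - 147/16*e234 + 141/2*e235 + 187/4*e245
R1 (-7/2*e3) = 2653/160*e1 + 63/8*e2 + 3178/45*e3 - 343/48*e4 + 329/6*e5 + 1463/240*e123 + 819/40*e134 - 8729/120*e135 + 511/72*e234 - 259/18*e235 + 1309/36*e345
R1 (-9/2*e4) = 1053/40*e1 + 73/8*e2 + 147/16*e3 + 454/5*e4 + 187/4*e5 + 627/80*e124 - 3411/160*e134 - 3741/40*e145 - 81/8*e234 - 37/2*e245 - 141/2*e345
R1 (-3*e5) = -1247/20*e1 - 37/3*e2 - 47*e3 - 187/6*e4 + 908/15*e5 + 209/40*e125 - 1137/80*e135 - 351/20*e145 - 27/4*e235 - 73/12*e245 - 49/8*e345
Summing the partial products and collecting blades:
Answer: 55927/1440*e1 + 7289/80*e2 + 78881/1440*e3 + 6099/80*e4 + 10999/120*e5 + 10459/480*e123 + 20947/720*e124 - 3511/45*e125 - 571/96*e134 - 3823/80*e135 - 30637/360*e145 - 1759/144*e234 + 1777/36*e235 + 133/6*e245 - 2899/72*e345


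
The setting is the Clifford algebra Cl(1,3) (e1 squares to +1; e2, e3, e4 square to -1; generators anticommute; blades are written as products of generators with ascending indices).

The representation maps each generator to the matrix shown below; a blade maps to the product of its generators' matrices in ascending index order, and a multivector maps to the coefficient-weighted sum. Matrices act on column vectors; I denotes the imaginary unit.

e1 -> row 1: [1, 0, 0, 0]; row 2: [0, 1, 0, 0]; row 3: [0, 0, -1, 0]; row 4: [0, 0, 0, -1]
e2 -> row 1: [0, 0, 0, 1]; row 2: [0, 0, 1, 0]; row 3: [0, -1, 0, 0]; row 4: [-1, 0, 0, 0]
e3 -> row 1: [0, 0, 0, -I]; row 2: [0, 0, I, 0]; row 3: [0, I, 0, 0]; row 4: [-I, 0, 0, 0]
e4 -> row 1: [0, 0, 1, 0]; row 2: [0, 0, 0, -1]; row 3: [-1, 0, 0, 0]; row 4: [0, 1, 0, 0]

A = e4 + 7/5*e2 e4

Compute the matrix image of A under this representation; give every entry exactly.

Bivector images (products of the table entries): rho(e2 e4) = rho(e2)rho(e4) = row 1: [0, 1, 0, 0]; row 2: [-1, 0, 0, 0]; row 3: [0, 0, 0, 1]; row 4: [0, 0, -1, 0].
M = (1)*rho(e4) + (7/5)*rho(e2 e4), summed entrywise:
Answer: row 1: [0, 7/5, 1, 0]; row 2: [-7/5, 0, 0, -1]; row 3: [-1, 0, 0, 7/5]; row 4: [0, 1, -7/5, 0]


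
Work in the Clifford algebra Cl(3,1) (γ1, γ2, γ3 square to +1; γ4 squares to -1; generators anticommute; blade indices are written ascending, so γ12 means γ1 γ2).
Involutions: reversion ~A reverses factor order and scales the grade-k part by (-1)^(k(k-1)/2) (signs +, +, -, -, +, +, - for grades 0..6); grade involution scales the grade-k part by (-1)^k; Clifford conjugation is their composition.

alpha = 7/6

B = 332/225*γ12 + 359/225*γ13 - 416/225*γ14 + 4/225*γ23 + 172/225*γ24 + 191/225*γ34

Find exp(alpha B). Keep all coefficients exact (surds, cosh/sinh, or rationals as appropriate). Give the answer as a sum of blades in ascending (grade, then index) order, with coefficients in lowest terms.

B^2 term by term: the squares give (332/225)^2*(γ12)^2 + (359/225)^2*(γ13)^2 + (-416/225)^2*(γ14)^2 + (4/225)^2*(γ23)^2 + (172/225)^2*(γ24)^2 + (191/225)^2*(γ34)^2 = 110224/50625*(-1) + 128881/50625*(-1) + 173056/50625*(+1) + 16/50625*(-1) + 29584/50625*(+1) + 36481/50625*(+1) = 0 (each basis 2-blade squares to minus the product of its generators' squares); cross terms between blades sharing an index anticommute and cancel; the commuting (index-disjoint) pairs give grade-4 terms 2*c*c'*(blade product), which cancel blade by blade — γ1234: 126824/50625 - 123496/50625 - 3328/50625 = 0 — confirming B is simple. So B^2 = 0.
B^2 = 0, and the exponential is exactly linear here: exp(alpha B) = 1 + alpha B (parabolic case).
Answer: 1 + 1162/675*γ12 + 2513/1350*γ13 - 1456/675*γ14 + 14/675*γ23 + 602/675*γ24 + 1337/1350*γ34


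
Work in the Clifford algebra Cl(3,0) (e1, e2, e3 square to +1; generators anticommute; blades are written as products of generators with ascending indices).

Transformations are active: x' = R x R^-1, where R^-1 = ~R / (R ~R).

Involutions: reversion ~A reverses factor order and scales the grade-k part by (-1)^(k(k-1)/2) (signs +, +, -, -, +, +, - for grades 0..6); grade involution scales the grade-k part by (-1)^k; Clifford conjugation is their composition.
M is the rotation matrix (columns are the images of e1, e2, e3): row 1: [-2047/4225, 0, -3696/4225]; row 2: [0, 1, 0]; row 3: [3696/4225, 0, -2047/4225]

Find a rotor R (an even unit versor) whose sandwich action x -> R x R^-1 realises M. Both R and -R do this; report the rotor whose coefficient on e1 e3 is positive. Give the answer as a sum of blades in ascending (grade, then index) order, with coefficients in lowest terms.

Method: write R = a + b12*e1 e2 + b13*e1 e3 + b23*e2 e3 with a^2 + b12^2 + b13^2 + b23^2 = 1 (so R^-1 = ~R). Expanding the columns R e_j ~R gives tr M = 4a^2 - 1 and, from the antisymmetric part, M21 - M12 = -4a*b12, M13 - M31 = 4a*b13, M32 - M23 = -4a*b23.
Here tr M = 131/4225, so a^2 = (1 + tr M)/4 = 1089/4225 and a = ±33/65. Taking a = 33/65: M21 - M12 = 0, M13 - M31 = -7392/4225, M32 - M23 = 0, giving b12 = 0, b13 = -56/65, b23 = 0, i.e. R = 33/65 - 56/65*e1 e3.
Its e1 e3 coefficient is negative, so report the other preimage -R.
Answer: -33/65 + 56/65*e1 e3. Uniqueness: Spin(3) -> SO(3) maps R and -R to the same rotation of trace 131/4225; fixing the sign of the e1 e3 coefficient removes the ambiguity.


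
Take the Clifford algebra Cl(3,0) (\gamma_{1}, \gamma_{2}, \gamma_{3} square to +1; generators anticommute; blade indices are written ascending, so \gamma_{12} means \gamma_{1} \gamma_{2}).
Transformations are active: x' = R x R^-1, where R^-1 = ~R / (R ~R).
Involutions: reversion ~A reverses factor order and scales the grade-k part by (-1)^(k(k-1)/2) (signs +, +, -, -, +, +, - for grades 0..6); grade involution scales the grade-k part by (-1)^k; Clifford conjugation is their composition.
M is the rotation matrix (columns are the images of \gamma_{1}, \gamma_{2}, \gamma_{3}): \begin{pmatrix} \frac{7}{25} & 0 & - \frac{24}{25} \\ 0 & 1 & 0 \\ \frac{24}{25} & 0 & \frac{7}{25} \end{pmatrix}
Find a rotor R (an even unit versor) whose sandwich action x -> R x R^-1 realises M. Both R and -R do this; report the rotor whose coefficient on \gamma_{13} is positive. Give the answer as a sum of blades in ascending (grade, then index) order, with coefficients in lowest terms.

Method: write R = a + b12*\gamma_{12} + b13*\gamma_{13} + b23*\gamma_{23} with a^2 + b12^2 + b13^2 + b23^2 = 1 (so R^-1 = ~R). Expanding the columns R e_j ~R gives tr M = 4a^2 - 1 and, from the antisymmetric part, M21 - M12 = -4a*b12, M13 - M31 = 4a*b13, M32 - M23 = -4a*b23.
Here tr M = \frac{39}{25}, so a^2 = (1 + tr M)/4 = \frac{16}{25} and a = ±\frac{4}{5}. Taking a = \frac{4}{5}: M21 - M12 = 0, M13 - M31 = -\frac{48}{25}, M32 - M23 = 0, giving b12 = 0, b13 = -\frac{3}{5}, b23 = 0, i.e. R = \frac{4}{5} - \frac{3}{5} \gamma_{13}.
Its \gamma_{13} coefficient is negative, so report the other preimage -R.
Answer: -\frac{4}{5} + \frac{3}{5} \gamma_{13}. Uniqueness: Spin(3) -> SO(3) maps R and -R to the same rotation of trace \frac{39}{25}; fixing the sign of the \gamma_{13} coefficient removes the ambiguity.


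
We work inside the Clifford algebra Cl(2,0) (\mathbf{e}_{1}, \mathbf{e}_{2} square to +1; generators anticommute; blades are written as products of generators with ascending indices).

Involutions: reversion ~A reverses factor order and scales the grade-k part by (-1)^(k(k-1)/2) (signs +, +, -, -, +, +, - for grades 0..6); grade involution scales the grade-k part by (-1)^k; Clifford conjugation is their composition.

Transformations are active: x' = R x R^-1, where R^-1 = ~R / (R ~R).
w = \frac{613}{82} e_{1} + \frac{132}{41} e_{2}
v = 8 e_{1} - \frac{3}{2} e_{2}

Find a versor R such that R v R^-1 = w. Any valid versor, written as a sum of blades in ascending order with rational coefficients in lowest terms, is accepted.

Take R = v + w = \frac{1269}{82} e_{1} + \frac{141}{82} e_{2}. Because q(v) = q(w) = \frac{265}{4}, conjugation by R sends v exactly to w.
Answer: \frac{1269}{82} e_{1} + \frac{141}{82} e_{2}


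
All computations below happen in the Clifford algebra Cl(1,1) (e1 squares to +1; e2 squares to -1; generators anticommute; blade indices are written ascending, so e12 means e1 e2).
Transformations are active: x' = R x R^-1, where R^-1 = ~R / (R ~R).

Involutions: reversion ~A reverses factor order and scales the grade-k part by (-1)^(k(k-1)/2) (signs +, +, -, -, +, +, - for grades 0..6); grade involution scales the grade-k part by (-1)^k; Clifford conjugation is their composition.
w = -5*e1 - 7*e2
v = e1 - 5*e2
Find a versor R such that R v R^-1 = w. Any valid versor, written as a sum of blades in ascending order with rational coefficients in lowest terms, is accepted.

Take R = v + w = -4*e1 - 12*e2. Because q(v) = q(w) = -24, conjugation by R sends v exactly to w.
Answer: -4*e1 - 12*e2


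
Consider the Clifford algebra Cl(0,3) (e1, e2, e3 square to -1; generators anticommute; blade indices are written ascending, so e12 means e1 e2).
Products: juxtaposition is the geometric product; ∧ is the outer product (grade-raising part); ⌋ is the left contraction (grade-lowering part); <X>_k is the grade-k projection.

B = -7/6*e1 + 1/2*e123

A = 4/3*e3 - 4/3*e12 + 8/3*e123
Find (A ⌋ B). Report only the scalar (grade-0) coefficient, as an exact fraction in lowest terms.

step 1: 4/3 + 2/3*e3 - 2/3*e12
Answer: 4/3


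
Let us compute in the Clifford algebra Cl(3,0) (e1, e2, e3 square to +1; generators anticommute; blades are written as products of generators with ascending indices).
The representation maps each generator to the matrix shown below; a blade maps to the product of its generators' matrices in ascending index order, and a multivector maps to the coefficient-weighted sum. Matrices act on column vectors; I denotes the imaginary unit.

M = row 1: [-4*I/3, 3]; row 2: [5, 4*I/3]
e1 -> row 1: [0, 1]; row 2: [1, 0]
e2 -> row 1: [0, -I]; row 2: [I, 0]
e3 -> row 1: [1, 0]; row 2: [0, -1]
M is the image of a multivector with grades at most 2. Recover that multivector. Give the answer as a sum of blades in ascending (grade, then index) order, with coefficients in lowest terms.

Method: 1, rho(e1), rho(e2), rho(e3) form a trace-orthogonal basis of the 2x2 complex matrices (tr(X Y) = 2 if X = Y, else 0), so M = m0*1 + m1*rho(e1) + m2*rho(e2) + m3*rho(e3) with m0 = tr(M)/2 = 0, m1 = tr(M rho(e1))/2 = 4, m2 = tr(M rho(e2))/2 = -I, m3 = tr(M rho(e3))/2 = -4*I/3.
Multiplying table entries, the bivector images are rho(e1 e2) = I*rho(e3), rho(e1 e3) = -I*rho(e2), rho(e2 e3) = I*rho(e1); with real blade coefficients the real parts of m0..m3 are the coefficients of 1, e1, e2, e3 and the imaginary parts give the bivectors (e2 e3: Im m1, e1 e3: -Im m2, e1 e2: Im m3).
Answer: 4*e1 - 4/3*e1 e2 + e1 e3


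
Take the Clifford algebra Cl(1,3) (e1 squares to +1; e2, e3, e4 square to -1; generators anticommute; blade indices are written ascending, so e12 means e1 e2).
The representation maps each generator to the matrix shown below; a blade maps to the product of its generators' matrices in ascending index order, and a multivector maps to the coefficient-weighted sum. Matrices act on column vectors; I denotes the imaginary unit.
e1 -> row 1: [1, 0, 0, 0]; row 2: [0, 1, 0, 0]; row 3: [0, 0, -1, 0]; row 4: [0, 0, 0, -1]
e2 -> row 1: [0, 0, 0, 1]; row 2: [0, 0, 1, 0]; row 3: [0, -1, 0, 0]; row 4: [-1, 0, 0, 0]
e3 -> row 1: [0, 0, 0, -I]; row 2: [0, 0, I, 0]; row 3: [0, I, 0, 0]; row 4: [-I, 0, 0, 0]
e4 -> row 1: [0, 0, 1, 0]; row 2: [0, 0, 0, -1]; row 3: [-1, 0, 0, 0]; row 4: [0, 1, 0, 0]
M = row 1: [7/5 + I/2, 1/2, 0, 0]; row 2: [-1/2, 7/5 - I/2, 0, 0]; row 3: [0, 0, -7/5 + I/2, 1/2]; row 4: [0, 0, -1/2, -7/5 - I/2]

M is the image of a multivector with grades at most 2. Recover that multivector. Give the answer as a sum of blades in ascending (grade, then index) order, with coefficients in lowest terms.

Method: the blade images are trace-orthogonal — tr(rho(e_A) rho(e_B)^-1) = 4 if A = B and 0 otherwise — and rho(e_A)^-1 = (e_A)^2 * rho(e_A) with (e_A)^2 = +1 or -1, so the coefficient of e_A in the preimage is (e_A)^2 * tr(M rho(e_A))/4.
Nonzero projections over blades of grade <= 2: e1: (e1)^2 = +1, tr(M rho(e1)) = 28/5, coefficient 7/5; e23: (e23)^2 = -1, tr(M rho(e23)) = 2, coefficient -1/2; e24: (e24)^2 = -1, tr(M rho(e24)) = -2, coefficient 1/2. Every other blade of grade <= 2 projects to 0.
Answer: 7/5*e1 - 1/2*e23 + 1/2*e24


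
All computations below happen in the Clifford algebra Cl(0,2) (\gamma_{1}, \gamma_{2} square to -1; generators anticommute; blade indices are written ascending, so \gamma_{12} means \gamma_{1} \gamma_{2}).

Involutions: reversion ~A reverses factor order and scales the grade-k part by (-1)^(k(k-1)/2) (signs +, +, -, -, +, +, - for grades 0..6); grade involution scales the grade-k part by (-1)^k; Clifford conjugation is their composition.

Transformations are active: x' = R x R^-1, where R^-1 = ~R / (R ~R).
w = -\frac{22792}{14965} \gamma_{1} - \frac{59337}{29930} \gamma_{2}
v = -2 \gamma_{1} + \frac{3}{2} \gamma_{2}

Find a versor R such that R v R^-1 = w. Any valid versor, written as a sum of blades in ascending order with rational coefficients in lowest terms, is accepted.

Since q(v) = q(w) = -\frac{25}{4}, the sum R = v + w = -\frac{52722}{14965} \gamma_{1} - \frac{7221}{14965} \gamma_{2} does the job whenever invertible.
Answer: -\frac{52722}{14965} \gamma_{1} - \frac{7221}{14965} \gamma_{2}


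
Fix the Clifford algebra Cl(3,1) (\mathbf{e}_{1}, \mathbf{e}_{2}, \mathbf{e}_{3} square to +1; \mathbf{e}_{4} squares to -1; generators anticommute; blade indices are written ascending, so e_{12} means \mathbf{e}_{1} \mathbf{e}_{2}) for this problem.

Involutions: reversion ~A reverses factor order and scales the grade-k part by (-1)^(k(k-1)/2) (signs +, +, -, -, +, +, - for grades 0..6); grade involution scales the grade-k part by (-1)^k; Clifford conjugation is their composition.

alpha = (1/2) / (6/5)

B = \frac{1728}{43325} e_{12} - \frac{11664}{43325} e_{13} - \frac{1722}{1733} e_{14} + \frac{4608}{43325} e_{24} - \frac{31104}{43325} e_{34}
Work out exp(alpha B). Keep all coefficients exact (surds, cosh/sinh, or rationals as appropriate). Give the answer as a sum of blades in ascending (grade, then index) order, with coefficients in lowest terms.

B^2 term by term: the squares give (\frac{1728}{43325})^2*(e_{12})^2 + (-\frac{11664}{43325})^2*(e_{13})^2 + (-\frac{1722}{1733})^2*(e_{14})^2 + (\frac{4608}{43325})^2*(e_{24})^2 + (-\frac{31104}{43325})^2*(e_{34})^2 = \frac{2985984}{1877055625}*(-1) + \frac{136048896}{1877055625}*(-1) + \frac{2965284}{3003289}*(+1) + \frac{21233664}{1877055625}*(+1) + \frac{967458816}{1877055625}*(+1) = \frac{36}{25} (each basis 2-blade squares to minus the product of its generators' squares); cross terms between blades sharing an index anticommute and cancel; the commuting (index-disjoint) pairs give grade-4 terms 2*c*c'*(blade product), which cancel blade by blade — e_{1234}: -\frac{107495424}{1877055625} + \frac{107495424}{1877055625} = 0 — confirming B is simple. So B^2 = \frac{36}{25}.
B^2 = \frac{36}{25} — the series telescopes hyperbolically here: l = \frac{6}{5}, alpha*l = \frac{1}{2}, so exp(alpha B) = cosh(\frac{1}{2}) + (sinh(\frac{1}{2})/(\frac{6}{5}))*B = \cosh{\left(\frac{1}{2} \right)} + (\frac{5 \sinh{\left(\frac{1}{2} \right)}}{6})*B.
Answer: \cosh{\left(\frac{1}{2} \right)} + \frac{288 \sinh{\left(\frac{1}{2} \right)}}{8665} e_{12} - \frac{1944 \sinh{\left(\frac{1}{2} \right)}}{8665} e_{13} - \frac{1435 \sinh{\left(\frac{1}{2} \right)}}{1733} e_{14} + \frac{768 \sinh{\left(\frac{1}{2} \right)}}{8665} e_{24} - \frac{5184 \sinh{\left(\frac{1}{2} \right)}}{8665} e_{34}


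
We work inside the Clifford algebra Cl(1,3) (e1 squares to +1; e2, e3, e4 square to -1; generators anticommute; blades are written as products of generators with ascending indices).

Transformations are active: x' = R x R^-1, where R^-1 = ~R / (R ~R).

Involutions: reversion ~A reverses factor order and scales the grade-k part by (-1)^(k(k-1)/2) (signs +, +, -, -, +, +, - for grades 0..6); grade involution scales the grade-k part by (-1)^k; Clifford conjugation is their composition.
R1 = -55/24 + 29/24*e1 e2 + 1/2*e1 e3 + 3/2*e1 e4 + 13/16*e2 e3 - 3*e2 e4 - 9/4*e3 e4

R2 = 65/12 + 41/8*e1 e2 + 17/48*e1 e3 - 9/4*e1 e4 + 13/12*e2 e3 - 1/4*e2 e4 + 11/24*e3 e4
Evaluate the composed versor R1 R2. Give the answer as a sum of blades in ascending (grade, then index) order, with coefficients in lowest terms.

Distribute over the grade parts of R1 (each basis-blade product reordered to ascending indices, repeated generators contracted through their squares):
<R1>_0 (= -55/24) R2 = -3575/288 - 2255/192*e1 e2 - 935/1152*e1 e3 + 165/32*e1 e4 - 715/288*e2 e3 + 55/96*e2 e4 - 605/576*e3 e4
<R1>_2 (= 29/24*e1 e2 + 1/2*e1 e3 + 3/2*e1 e4 + 13/16*e2 e3 - 3*e2 e4 - 9/4*e3 e4) R2 = 115/48 - 751/2304*e1 e2 + 1369/1152*e1 e3 - 1531/192*e1 e4 + 5297/1152*e2 e3 - 3323/384*e2 e4 - 479/64*e3 e4 - 1439/144*e1 e2 e3 e4
Summing the partial products and collecting blades:
Answer: -2885/288 - 27811/2304*e1 e2 + 217/576*e1 e3 - 541/192*e1 e4 + 2437/1152*e2 e3 - 3103/384*e2 e4 - 1229/144*e3 e4 - 1439/144*e1 e2 e3 e4


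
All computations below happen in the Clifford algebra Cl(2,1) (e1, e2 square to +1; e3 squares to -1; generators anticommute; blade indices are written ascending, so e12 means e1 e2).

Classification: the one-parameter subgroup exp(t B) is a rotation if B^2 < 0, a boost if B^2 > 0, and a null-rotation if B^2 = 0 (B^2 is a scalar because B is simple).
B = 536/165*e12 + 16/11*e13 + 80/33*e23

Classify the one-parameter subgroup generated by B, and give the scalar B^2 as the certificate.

B^2 term by term: the squares give (536/165)^2*(e12)^2 + (16/11)^2*(e13)^2 + (80/33)^2*(e23)^2 = 287296/27225*(-1) + 256/121*(+1) + 6400/1089*(+1) = -64/25 (each basis 2-blade squares to minus the product of its generators' squares); cross terms between blades sharing an index anticommute and cancel. So B^2 = -64/25.
Answer: rotation, certificate B^2 = -64/25. One invariant decides it: the square -64/25 survives every conjugation, and its sign is exactly the classification.


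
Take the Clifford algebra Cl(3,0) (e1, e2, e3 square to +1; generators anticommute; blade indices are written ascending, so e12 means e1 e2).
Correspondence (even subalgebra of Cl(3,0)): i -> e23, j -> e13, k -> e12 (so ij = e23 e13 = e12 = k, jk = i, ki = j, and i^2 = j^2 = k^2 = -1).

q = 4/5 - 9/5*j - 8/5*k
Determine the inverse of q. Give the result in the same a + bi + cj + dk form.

In blades: q = 4/5 - 8/5*e12 - 9/5*e13.
With qbar = 4/5 + 8/5*e12 + 9/5*e13 (scalar fixed, mapped units negated), q qbar = 161/25 (the sum of squared coefficients), so q^-1 = qbar / (161/25) = 20/161 + 40/161*e12 + 45/161*e13; translating back:
Answer: 20/161 + 45/161*j + 40/161*k


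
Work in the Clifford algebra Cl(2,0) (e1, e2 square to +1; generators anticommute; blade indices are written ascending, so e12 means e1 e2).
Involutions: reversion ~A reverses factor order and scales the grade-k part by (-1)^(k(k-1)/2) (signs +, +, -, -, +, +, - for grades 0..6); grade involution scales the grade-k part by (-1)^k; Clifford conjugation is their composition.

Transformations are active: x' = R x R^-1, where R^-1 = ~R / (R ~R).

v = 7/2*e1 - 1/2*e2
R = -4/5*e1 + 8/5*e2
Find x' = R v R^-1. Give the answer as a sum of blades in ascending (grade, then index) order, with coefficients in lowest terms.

~R = -4/5*e1 + 8/5*e2, and R ~R = 16/5, so R^-1 = ~R / (16/5).
R v = -18/5 - 26/5*e12
Answer: -17/10*e1 - 31/10*e2


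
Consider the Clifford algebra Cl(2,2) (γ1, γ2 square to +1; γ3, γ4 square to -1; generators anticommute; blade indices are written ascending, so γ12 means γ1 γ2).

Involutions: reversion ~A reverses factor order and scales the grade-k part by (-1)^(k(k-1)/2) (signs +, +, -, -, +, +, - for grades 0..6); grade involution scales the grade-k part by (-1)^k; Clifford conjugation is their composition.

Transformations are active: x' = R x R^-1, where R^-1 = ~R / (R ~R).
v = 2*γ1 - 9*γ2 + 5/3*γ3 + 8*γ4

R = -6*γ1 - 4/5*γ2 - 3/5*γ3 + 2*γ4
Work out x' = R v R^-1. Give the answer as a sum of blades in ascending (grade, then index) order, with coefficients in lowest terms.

~R = -6*γ1 - 4/5*γ2 - 3/5*γ3 + 2*γ4, and R ~R = 807/25, so R^-1 = ~R / (807/25).
R v = -99/5 + 278/5*γ12 - 44/5*γ13 - 52*γ14 - 101/15*γ23 + 58/5*γ24 - 122/15*γ34
Answer: 1442/269*γ1 + 2685/269*γ2 - 751/807*γ3 - 2812/269*γ4


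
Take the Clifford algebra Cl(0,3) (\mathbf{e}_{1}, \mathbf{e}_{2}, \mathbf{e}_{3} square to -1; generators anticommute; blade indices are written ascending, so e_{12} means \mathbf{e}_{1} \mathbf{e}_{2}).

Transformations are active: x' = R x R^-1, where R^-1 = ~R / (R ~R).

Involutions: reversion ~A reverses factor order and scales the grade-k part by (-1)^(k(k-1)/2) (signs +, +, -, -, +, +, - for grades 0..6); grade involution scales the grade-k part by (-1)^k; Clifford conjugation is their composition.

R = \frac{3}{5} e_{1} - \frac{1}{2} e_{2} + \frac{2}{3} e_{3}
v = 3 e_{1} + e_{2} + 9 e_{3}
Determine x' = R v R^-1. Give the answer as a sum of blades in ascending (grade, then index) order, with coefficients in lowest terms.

~R = \frac{3}{5} e_{1} - \frac{1}{2} e_{2} + \frac{2}{3} e_{3}, and R ~R = -\frac{949}{900}, so R^-1 = ~R / (-\frac{949}{900}).
R v = -\frac{73}{10} + \frac{21}{10} e_{12} + \frac{17}{5} e_{13} - \frac{31}{6} e_{23}
Answer: \frac{69}{13} e_{1} - \frac{103}{13} e_{2} + \frac{3}{13} e_{3}


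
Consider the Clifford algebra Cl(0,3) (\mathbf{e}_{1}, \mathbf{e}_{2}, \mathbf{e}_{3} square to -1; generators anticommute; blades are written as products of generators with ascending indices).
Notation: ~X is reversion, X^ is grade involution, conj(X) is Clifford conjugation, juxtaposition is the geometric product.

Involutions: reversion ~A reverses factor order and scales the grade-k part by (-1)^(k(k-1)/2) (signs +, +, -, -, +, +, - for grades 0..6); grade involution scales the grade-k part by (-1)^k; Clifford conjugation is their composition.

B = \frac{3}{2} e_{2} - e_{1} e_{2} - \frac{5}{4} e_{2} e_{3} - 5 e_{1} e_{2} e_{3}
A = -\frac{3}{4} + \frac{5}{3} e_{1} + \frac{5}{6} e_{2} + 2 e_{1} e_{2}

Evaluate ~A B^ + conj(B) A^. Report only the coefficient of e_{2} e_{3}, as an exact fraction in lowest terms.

first term: -\frac{3}{4} - \frac{23}{6} e_{1} + \frac{67}{24} e_{2} + \frac{265}{24} e_{3} - \frac{7}{4} e_{1} e_{2} + \frac{5}{3} e_{1} e_{3} - \frac{355}{48} e_{2} e_{3} - \frac{35}{6} e_{1} e_{2} e_{3}
second term: -\frac{13}{4} - \frac{13}{6} e_{1} - \frac{13}{24} e_{2} + \frac{215}{24} e_{3} - \frac{13}{4} e_{1} e_{2} + \frac{20}{3} e_{1} e_{3} - \frac{445}{48} e_{2} e_{3} + \frac{5}{3} e_{1} e_{2} e_{3}
Answer: -\frac{50}{3}


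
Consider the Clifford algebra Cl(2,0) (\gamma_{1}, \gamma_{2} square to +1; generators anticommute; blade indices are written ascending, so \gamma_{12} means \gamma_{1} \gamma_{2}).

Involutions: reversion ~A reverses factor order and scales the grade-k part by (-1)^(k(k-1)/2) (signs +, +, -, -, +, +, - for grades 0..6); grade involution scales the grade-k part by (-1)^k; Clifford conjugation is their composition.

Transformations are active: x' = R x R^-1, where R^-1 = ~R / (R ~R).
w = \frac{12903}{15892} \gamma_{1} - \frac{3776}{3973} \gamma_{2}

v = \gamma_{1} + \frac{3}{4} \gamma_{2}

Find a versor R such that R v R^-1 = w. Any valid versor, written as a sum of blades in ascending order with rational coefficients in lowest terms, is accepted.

A norm check does it: q(v) = q(w) = \frac{25}{16}, hence R = v + w = \frac{28795}{15892} \gamma_{1} - \frac{3185}{15892} \gamma_{2} realises the map — parallel part kept, (v - w)/2 negated, v carried to w.
Answer: \frac{28795}{15892} \gamma_{1} - \frac{3185}{15892} \gamma_{2}


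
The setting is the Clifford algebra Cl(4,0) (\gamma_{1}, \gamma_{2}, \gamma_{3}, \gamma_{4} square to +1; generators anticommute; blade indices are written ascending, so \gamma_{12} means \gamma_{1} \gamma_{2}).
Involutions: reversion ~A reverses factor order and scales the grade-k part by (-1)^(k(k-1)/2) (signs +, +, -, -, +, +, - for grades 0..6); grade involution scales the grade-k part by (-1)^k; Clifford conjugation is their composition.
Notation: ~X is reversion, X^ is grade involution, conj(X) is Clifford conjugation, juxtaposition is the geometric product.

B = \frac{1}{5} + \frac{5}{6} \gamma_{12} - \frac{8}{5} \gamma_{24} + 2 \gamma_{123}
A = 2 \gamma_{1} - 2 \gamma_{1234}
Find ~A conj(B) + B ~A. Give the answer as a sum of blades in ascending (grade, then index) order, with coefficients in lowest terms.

first term: \frac{2}{5} \gamma_{1} - \frac{5}{3} \gamma_{2} - 4 \gamma_{4} - \frac{16}{5} \gamma_{13} + 4 \gamma_{23} - \frac{5}{3} \gamma_{34} + \frac{16}{5} \gamma_{124} - \frac{2}{5} \gamma_{1234}
second term: \frac{2}{5} \gamma_{1} - \frac{5}{3} \gamma_{2} + 4 \gamma_{4} + \frac{16}{5} \gamma_{13} + 4 \gamma_{23} + \frac{5}{3} \gamma_{34} - \frac{16}{5} \gamma_{124} - \frac{2}{5} \gamma_{1234}
Answer: \frac{4}{5} \gamma_{1} - \frac{10}{3} \gamma_{2} + 8 \gamma_{23} - \frac{4}{5} \gamma_{1234}


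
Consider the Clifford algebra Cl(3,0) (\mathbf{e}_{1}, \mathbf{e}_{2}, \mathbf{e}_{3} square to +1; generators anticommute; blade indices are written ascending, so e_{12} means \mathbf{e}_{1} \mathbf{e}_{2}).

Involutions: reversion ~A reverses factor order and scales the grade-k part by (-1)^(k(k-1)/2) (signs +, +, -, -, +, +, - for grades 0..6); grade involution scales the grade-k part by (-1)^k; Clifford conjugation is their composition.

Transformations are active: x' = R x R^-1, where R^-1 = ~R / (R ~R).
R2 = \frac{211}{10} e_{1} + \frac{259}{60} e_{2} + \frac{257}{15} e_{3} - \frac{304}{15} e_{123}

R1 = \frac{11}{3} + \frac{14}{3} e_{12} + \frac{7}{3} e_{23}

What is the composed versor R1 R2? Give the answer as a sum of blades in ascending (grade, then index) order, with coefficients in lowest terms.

Distribute over the terms of R1 (each basis-blade product reordered to ascending indices, repeated generators contracted through their squares):
(\frac{11}{3}) R2 = \frac{2321}{30} e_{1} + \frac{2849}{180} e_{2} + \frac{2827}{45} e_{3} - \frac{3344}{45} e_{123}
(\frac{14}{3} e_{12}) R2 = \frac{1813}{90} e_{1} - \frac{1477}{15} e_{2} + \frac{4256}{45} e_{3} + \frac{3598}{45} e_{123}
(\frac{7}{3} e_{23}) R2 = \frac{2128}{45} e_{1} + \frac{1799}{45} e_{2} - \frac{1813}{180} e_{3} + \frac{1477}{30} e_{123}
Summing the partial products and collecting blades:
Answer: \frac{724}{5} e_{1} - \frac{7679}{180} e_{2} + \frac{26519}{180} e_{3} + \frac{4939}{90} e_{123}


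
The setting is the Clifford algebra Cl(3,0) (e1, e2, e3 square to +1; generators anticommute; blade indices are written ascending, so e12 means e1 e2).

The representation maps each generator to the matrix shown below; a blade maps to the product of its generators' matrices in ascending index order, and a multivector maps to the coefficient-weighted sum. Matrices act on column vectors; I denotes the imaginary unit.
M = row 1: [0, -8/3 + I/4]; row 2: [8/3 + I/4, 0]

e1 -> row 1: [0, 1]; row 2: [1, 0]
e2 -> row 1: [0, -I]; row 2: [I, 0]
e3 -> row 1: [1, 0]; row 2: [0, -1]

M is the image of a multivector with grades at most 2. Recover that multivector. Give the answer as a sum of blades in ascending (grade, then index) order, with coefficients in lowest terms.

Method: 1, rho(e1), rho(e2), rho(e3) form a trace-orthogonal basis of the 2x2 complex matrices (tr(X Y) = 2 if X = Y, else 0), so M = m0*1 + m1*rho(e1) + m2*rho(e2) + m3*rho(e3) with m0 = tr(M)/2 = 0, m1 = tr(M rho(e1))/2 = I/4, m2 = tr(M rho(e2))/2 = -8*I/3, m3 = tr(M rho(e3))/2 = 0.
Multiplying table entries, the bivector images are rho(e12) = I*rho(e3), rho(e13) = -I*rho(e2), rho(e23) = I*rho(e1); with real blade coefficients the real parts of m0..m3 are the coefficients of 1, e1, e2, e3 and the imaginary parts give the bivectors (e23: Im m1, e13: -Im m2, e12: Im m3).
Answer: 8/3*e13 + 1/4*e23


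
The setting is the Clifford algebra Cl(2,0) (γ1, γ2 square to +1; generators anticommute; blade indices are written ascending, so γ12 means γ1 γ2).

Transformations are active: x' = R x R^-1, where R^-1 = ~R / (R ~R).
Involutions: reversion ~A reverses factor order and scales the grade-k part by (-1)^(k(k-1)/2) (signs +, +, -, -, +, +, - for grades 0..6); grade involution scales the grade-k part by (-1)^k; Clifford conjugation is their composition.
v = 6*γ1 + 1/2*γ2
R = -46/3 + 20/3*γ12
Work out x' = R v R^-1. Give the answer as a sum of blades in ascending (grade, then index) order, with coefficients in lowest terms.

~R = -46/3 - 20/3*γ12, and R ~R = 2516/9, so R^-1 = ~R / (2516/9).
R v = -266/3*γ1 - 143/3*γ2
Answer: 2344/629*γ1 + 5949/1258*γ2
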